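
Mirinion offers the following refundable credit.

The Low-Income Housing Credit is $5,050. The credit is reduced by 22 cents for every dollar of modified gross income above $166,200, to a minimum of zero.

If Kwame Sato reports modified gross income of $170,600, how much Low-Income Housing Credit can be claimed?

$4,082

Low-Income Housing Credit: 22% of the $4,400 excess over $166,200 is $968; credit = $5,050 − $968 = $4,082.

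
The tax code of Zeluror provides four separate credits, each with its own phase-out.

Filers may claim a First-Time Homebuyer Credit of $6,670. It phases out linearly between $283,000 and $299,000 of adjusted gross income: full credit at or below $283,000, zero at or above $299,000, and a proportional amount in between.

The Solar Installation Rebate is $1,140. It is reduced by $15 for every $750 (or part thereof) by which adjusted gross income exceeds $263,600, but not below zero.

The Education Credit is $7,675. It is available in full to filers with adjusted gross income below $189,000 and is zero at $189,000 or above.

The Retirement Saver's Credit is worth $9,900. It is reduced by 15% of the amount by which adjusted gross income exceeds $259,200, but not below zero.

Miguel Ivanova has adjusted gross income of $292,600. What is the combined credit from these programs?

First-Time Homebuyer Credit: $292,600 is $9,600 into a $16,000 phase-out range, leaving 6,400/16,000 of the credit: $6,670 × 6,400/16,000 = $2,668.
Solar Installation Rebate: income exceeds $263,600 by $29,000, which is 39 full-or-partial $750 increments; reduction = 39 × $15 = $585, leaving $555.
Education Credit: $292,600 meets or exceeds the $189,000 cutoff, so the credit is $0.
Retirement Saver's Credit: 15% of the $33,400 excess over $259,200 is $5,010; credit = $9,900 − $5,010 = $4,890.
Total: $2,668 + $555 + $0 + $4,890 = $8,113.

$8,113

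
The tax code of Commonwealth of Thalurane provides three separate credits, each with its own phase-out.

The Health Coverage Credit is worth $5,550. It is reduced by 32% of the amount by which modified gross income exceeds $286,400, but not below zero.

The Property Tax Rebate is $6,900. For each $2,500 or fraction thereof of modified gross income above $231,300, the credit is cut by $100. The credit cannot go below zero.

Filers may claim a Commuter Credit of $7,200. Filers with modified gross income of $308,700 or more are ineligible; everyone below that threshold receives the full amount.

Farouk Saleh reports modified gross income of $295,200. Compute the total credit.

$14,234

Health Coverage Credit: 32% of the $8,800 excess over $286,400 is $2,816; credit = $5,550 − $2,816 = $2,734.
Property Tax Rebate: income exceeds $231,300 by $63,900, which is 26 full-or-partial $2,500 increments; reduction = 26 × $100 = $2,600, leaving $4,300.
Commuter Credit: $295,200 is below the $308,700 cutoff, so the full $7,200 applies.
Total: $2,734 + $4,300 + $7,200 = $14,234.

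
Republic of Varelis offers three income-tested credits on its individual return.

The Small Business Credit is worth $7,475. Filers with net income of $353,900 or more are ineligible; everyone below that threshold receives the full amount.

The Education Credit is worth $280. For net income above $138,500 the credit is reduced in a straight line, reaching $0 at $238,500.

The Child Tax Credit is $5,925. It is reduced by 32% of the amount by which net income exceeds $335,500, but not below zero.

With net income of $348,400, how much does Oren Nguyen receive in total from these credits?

Small Business Credit: $348,400 is below the $353,900 cutoff, so the full $7,475 applies.
Education Credit: $348,400 is at or above $238,500, so the credit is $0.
Child Tax Credit: 32% of the $12,900 excess over $335,500 is $4,128; credit = $5,925 − $4,128 = $1,797.
Total: $7,475 + $0 + $1,797 = $9,272.

$9,272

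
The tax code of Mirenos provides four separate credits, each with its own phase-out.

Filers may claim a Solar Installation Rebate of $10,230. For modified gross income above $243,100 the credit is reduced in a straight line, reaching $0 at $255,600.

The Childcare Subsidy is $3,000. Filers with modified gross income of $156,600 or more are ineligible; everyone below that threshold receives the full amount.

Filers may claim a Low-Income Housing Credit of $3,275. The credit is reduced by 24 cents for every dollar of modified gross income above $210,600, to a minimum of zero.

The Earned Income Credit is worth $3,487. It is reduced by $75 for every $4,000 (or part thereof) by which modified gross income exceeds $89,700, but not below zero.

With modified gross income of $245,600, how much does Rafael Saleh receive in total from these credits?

Solar Installation Rebate: $245,600 is $2,500 into a $12,500 phase-out range, leaving 10,000/12,500 of the credit: $10,230 × 10,000/12,500 = $8,184.
Childcare Subsidy: $245,600 meets or exceeds the $156,600 cutoff, so the credit is $0.
Low-Income Housing Credit: 24% of the $35,000 excess over $210,600 is $8,400 ≥ base, so the credit is $0.
Earned Income Credit: income exceeds $89,700 by $155,900, which is 39 full-or-partial $4,000 increments; reduction = 39 × $75 = $2,925, leaving $562.
Total: $8,184 + $0 + $0 + $562 = $8,746.

$8,746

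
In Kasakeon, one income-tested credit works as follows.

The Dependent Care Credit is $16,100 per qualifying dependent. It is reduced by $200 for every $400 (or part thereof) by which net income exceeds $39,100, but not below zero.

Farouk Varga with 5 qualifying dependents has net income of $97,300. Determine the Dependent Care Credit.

$51,300

Dependent Care Credit: base = 5 × $16,100 = $80,500. income exceeds $39,100 by $58,200, which is 146 full-or-partial $400 increments; reduction = 146 × $200 = $29,200, leaving $51,300.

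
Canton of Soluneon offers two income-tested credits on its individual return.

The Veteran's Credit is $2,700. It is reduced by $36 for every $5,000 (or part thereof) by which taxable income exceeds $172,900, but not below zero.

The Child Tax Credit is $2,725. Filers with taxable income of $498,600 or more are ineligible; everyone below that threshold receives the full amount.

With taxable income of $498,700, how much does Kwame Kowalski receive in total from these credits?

$324

Veteran's Credit: income exceeds $172,900 by $325,800, which is 66 full-or-partial $5,000 increments; reduction = 66 × $36 = $2,376, leaving $324.
Child Tax Credit: $498,700 meets or exceeds the $498,600 cutoff, so the credit is $0.
Total: $324 + $0 = $324.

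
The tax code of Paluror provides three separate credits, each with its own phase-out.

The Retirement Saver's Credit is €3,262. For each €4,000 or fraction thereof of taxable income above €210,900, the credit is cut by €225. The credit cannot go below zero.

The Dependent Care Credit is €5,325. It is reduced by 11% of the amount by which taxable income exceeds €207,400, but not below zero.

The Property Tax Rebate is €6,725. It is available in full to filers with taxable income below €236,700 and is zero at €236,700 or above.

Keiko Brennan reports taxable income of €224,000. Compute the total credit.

€12,586

Retirement Saver's Credit: income exceeds €210,900 by €13,100, which is 4 full-or-partial €4,000 increments; reduction = 4 × €225 = €900, leaving €2,362.
Dependent Care Credit: 11% of the €16,600 excess over €207,400 is €1,826; credit = €5,325 − €1,826 = €3,499.
Property Tax Rebate: €224,000 is below the €236,700 cutoff, so the full €6,725 applies.
Total: €2,362 + €3,499 + €6,725 = €12,586.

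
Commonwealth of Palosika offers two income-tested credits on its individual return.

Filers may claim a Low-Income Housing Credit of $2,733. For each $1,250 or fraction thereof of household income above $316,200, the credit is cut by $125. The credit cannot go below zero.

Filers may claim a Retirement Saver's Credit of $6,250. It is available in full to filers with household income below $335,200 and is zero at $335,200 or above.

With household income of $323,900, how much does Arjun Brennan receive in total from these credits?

$8,108

Low-Income Housing Credit: income exceeds $316,200 by $7,700, which is 7 full-or-partial $1,250 increments; reduction = 7 × $125 = $875, leaving $1,858.
Retirement Saver's Credit: $323,900 is below the $335,200 cutoff, so the full $6,250 applies.
Total: $1,858 + $6,250 = $8,108.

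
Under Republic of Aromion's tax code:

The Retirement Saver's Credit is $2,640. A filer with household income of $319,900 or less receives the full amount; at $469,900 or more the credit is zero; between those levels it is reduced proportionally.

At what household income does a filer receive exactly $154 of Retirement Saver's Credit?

$461,150

$154 is 154/2,640 of the full $2,640, so 2,486/2,640 of the $150,000 range has been used: income = $319,900 + $150,000 × 2,486/2,640 = $461,150.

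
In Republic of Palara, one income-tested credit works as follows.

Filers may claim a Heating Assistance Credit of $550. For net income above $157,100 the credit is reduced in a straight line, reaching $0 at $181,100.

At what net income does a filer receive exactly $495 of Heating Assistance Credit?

$495 is 495/550 of the full $550, so 55/550 of the $24,000 range has been used: income = $157,100 + $24,000 × 55/550 = $159,500.

$159,500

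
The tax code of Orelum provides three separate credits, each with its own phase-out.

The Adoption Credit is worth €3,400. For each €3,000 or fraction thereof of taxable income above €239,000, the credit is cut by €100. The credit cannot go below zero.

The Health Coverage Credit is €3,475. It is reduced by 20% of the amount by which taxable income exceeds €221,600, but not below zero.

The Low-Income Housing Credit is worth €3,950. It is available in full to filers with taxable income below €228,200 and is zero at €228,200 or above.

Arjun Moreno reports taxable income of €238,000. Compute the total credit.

€3,595

Adoption Credit: €238,000 is at or below the €239,000 threshold, so the full €3,400 applies.
Health Coverage Credit: 20% of the €16,400 excess over €221,600 is €3,280; credit = €3,475 − €3,280 = €195.
Low-Income Housing Credit: €238,000 meets or exceeds the €228,200 cutoff, so the credit is €0.
Total: €3,400 + €195 + €0 = €3,595.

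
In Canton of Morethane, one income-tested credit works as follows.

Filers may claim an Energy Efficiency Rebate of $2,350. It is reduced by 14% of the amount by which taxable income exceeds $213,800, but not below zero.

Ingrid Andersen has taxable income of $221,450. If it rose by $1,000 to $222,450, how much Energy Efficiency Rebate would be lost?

$140

At $221,450 — 14% of the $7,650 excess over $213,800 is $1,071; credit = $2,350 − $1,071 = $1,279.
At $222,450 — 14% of the $8,650 excess over $213,800 is $1,211; credit = $2,350 − $1,211 = $1,139.
Lost: $1,279 − $1,139 = $140.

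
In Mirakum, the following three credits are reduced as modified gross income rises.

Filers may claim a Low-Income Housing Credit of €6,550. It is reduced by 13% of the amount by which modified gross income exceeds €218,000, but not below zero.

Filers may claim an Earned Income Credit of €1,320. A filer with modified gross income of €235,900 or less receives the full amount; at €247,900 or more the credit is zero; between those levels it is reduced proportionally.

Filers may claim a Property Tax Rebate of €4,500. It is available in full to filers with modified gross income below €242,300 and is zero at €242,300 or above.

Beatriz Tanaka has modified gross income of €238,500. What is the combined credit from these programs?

€9,419

Low-Income Housing Credit: 13% of the €20,500 excess over €218,000 is €2,665; credit = €6,550 − €2,665 = €3,885.
Earned Income Credit: €238,500 is €2,600 into a €12,000 phase-out range, leaving 9,400/12,000 of the credit: €1,320 × 9,400/12,000 = €1,034.
Property Tax Rebate: €238,500 is below the €242,300 cutoff, so the full €4,500 applies.
Total: €3,885 + €1,034 + €4,500 = €9,419.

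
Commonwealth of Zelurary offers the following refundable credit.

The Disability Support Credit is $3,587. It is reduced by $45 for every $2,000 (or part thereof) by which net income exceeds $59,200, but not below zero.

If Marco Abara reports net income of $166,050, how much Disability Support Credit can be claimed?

$1,157

Disability Support Credit: income exceeds $59,200 by $106,850, which is 54 full-or-partial $2,000 increments; reduction = 54 × $45 = $2,430, leaving $1,157.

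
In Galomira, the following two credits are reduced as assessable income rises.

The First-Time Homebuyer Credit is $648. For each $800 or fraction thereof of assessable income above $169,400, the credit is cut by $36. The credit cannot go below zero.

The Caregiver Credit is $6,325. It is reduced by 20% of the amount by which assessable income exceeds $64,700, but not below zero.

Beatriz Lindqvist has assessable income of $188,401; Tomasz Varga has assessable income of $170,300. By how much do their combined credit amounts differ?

$576

Beatriz ($188,401): First-Time Homebuyer Credit: income exceeds $169,400 by $19,001 → 24 increments × $36 = $864 ≥ base, so the credit is $0. Caregiver Credit: 20% of the $123,701 excess over $64,700 is $24,740.20 ≥ base, so the credit is $0. total $0 + $0 = $0
Tomasz ($170,300): First-Time Homebuyer Credit: income exceeds $169,400 by $900, which is 2 full-or-partial $800 increments; reduction = 2 × $36 = $72, leaving $576. Caregiver Credit: 20% of the $105,600 excess over $64,700 is $21,120 ≥ base, so the credit is $0. total $576 + $0 = $576
Difference: |$0 − $576| = $576.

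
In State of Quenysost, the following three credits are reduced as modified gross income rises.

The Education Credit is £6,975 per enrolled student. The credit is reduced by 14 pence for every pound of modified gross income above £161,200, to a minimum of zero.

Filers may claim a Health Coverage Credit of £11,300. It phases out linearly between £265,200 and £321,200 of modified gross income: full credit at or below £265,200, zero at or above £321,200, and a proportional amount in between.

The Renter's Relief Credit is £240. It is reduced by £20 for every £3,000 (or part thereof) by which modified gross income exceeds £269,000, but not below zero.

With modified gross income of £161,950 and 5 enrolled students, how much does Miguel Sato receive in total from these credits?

£46,310

Education Credit: base = 5 × £6,975 = £34,875. 14% of the £750 excess over £161,200 is £105; credit = £34,875 − £105 = £34,770.
Health Coverage Credit: £161,950 is at or below the £265,200 threshold, so the full £11,300 applies.
Renter's Relief Credit: £161,950 is at or below the £269,000 threshold, so the full £240 applies.
Total: £34,770 + £11,300 + £240 = £46,310.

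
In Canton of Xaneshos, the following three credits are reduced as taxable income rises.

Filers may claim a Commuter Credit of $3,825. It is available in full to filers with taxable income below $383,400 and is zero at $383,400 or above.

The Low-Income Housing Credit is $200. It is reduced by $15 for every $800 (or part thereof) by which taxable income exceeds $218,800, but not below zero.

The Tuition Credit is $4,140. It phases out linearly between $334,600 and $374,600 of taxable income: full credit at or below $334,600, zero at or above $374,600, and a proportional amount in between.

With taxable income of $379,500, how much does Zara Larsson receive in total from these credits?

Commuter Credit: $379,500 is below the $383,400 cutoff, so the full $3,825 applies.
Low-Income Housing Credit: income exceeds $218,800 by $160,700 → 201 increments × $15 = $3,015 ≥ base, so the credit is $0.
Tuition Credit: $379,500 is at or above $374,600, so the credit is $0.
Total: $3,825 + $0 + $0 = $3,825.

$3,825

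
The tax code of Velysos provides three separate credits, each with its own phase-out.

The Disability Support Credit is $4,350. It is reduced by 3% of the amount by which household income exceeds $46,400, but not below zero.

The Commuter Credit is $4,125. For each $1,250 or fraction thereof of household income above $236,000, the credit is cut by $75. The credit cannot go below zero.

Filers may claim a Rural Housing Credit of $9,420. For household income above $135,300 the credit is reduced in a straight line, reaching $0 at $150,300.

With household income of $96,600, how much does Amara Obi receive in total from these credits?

$16,389

Disability Support Credit: 3% of the $50,200 excess over $46,400 is $1,506; credit = $4,350 − $1,506 = $2,844.
Commuter Credit: $96,600 is at or below the $236,000 threshold, so the full $4,125 applies.
Rural Housing Credit: $96,600 is at or below the $135,300 threshold, so the full $9,420 applies.
Total: $2,844 + $4,125 + $9,420 = $16,389.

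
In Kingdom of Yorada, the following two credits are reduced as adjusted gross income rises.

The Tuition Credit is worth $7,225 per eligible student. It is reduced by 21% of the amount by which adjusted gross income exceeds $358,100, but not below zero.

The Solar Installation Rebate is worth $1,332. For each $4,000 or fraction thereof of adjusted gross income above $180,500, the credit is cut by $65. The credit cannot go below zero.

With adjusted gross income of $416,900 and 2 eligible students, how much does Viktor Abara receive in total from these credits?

Tuition Credit: base = 2 × $7,225 = $14,450. 21% of the $58,800 excess over $358,100 is $12,348; credit = $14,450 − $12,348 = $2,102.
Solar Installation Rebate: income exceeds $180,500 by $236,400 → 60 increments × $65 = $3,900 ≥ base, so the credit is $0.
Total: $2,102 + $0 = $2,102.

$2,102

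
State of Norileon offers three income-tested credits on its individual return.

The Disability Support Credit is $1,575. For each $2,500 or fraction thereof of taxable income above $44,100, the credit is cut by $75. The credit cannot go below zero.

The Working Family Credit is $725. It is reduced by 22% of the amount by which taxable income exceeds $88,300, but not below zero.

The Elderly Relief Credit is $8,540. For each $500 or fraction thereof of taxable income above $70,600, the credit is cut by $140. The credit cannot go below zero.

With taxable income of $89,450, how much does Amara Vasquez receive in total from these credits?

Disability Support Credit: income exceeds $44,100 by $45,350, which is 19 full-or-partial $2,500 increments; reduction = 19 × $75 = $1,425, leaving $150.
Working Family Credit: 22% of the $1,150 excess over $88,300 is $253; credit = $725 − $253 = $472.
Elderly Relief Credit: income exceeds $70,600 by $18,850, which is 38 full-or-partial $500 increments; reduction = 38 × $140 = $5,320, leaving $3,220.
Total: $150 + $472 + $3,220 = $3,842.

$3,842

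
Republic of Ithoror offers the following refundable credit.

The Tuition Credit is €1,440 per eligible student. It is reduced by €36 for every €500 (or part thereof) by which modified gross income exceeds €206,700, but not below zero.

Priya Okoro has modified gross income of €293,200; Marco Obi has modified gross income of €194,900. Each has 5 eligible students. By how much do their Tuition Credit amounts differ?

Priya (€293,200): Tuition Credit: base = 5 × €1,440 = €7,200. income exceeds €206,700 by €86,500, which is 173 full-or-partial €500 increments; reduction = 173 × €36 = €6,228, leaving €972.
Marco (€194,900): Tuition Credit: base = 5 × €1,440 = €7,200. €194,900 is at or below the €206,700 threshold, so the full €7,200 applies.
Difference: |€972 − €7,200| = €6,228.

€6,228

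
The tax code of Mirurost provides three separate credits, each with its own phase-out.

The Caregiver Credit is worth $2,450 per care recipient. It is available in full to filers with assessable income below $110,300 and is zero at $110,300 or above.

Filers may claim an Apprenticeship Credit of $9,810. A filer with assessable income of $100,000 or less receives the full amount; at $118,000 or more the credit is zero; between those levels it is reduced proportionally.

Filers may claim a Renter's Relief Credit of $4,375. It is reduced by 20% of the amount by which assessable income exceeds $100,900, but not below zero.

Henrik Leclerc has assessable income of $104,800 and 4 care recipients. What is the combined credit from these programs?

$20,589

Caregiver Credit: base = 4 × $2,450 = $9,800. $104,800 is below the $110,300 cutoff, so the full $9,800 applies.
Apprenticeship Credit: $104,800 is $4,800 into a $18,000 phase-out range, leaving 13,200/18,000 of the credit: $9,810 × 13,200/18,000 = $7,194.
Renter's Relief Credit: 20% of the $3,900 excess over $100,900 is $780; credit = $4,375 − $780 = $3,595.
Total: $9,800 + $7,194 + $3,595 = $20,589.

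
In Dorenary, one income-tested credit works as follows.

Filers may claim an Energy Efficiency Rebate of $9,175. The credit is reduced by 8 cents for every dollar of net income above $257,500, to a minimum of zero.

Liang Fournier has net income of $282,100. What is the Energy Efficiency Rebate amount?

Energy Efficiency Rebate: 8% of the $24,600 excess over $257,500 is $1,968; credit = $9,175 − $1,968 = $7,207.

$7,207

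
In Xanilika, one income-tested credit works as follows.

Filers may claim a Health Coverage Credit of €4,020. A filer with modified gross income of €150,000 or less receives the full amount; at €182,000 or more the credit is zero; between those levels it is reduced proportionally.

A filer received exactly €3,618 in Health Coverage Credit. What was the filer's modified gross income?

€153,200

€3,618 is 3,618/4,020 of the full €4,020, so 402/4,020 of the €32,000 range has been used: income = €150,000 + €32,000 × 402/4,020 = €153,200.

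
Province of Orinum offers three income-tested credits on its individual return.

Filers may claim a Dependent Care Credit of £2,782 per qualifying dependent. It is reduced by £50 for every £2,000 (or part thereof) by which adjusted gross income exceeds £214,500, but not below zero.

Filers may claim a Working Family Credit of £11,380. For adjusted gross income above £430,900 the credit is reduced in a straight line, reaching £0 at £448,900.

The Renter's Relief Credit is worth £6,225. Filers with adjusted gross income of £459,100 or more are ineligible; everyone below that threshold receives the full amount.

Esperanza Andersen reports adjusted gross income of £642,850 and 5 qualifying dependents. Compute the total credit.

Dependent Care Credit: base = 5 × £2,782 = £13,910. income exceeds £214,500 by £428,350, which is 215 full-or-partial £2,000 increments; reduction = 215 × £50 = £10,750, leaving £3,160.
Working Family Credit: £642,850 is at or above £448,900, so the credit is £0.
Renter's Relief Credit: £642,850 meets or exceeds the £459,100 cutoff, so the credit is £0.
Total: £3,160 + £0 + £0 = £3,160.

£3,160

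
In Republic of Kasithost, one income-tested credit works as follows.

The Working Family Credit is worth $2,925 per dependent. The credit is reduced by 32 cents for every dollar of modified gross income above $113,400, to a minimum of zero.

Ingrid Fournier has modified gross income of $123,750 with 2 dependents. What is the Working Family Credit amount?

Working Family Credit: base = 2 × $2,925 = $5,850. 32% of the $10,350 excess over $113,400 is $3,312; credit = $5,850 − $3,312 = $2,538.

$2,538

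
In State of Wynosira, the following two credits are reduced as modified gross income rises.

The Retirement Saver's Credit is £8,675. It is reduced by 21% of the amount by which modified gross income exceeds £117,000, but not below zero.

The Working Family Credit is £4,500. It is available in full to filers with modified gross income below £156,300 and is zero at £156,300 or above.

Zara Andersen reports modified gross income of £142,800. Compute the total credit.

Retirement Saver's Credit: 21% of the £25,800 excess over £117,000 is £5,418; credit = £8,675 − £5,418 = £3,257.
Working Family Credit: £142,800 is below the £156,300 cutoff, so the full £4,500 applies.
Total: £3,257 + £4,500 = £7,757.

£7,757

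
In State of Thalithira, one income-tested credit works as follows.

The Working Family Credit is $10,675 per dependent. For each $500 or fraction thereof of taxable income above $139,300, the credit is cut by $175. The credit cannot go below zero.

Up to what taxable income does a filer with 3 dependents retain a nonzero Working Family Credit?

Full credit = 3 × $10,675 = $32,025.
After 182 increments the reduction is 182 × $175 = $31,850, leaving $175; one more increment wipes it out. Increment 182 ends at excess 182 × $500 = $91,000, so the highest qualifying income is $139,300 + $91,000 = $230,300.

$230,300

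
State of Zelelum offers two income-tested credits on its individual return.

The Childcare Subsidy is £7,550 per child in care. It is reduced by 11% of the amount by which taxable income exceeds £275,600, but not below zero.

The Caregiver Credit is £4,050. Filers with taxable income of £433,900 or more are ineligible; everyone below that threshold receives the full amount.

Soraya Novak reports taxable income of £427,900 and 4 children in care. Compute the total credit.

£17,497

Childcare Subsidy: base = 4 × £7,550 = £30,200. 11% of the £152,300 excess over £275,600 is £16,753; credit = £30,200 − £16,753 = £13,447.
Caregiver Credit: £427,900 is below the £433,900 cutoff, so the full £4,050 applies.
Total: £13,447 + £4,050 = £17,497.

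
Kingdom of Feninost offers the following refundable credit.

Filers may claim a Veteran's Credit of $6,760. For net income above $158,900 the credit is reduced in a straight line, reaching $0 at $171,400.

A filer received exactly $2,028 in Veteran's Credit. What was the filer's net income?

$167,650

$2,028 is 2,028/6,760 of the full $6,760, so 4,732/6,760 of the $12,500 range has been used: income = $158,900 + $12,500 × 4,732/6,760 = $167,650.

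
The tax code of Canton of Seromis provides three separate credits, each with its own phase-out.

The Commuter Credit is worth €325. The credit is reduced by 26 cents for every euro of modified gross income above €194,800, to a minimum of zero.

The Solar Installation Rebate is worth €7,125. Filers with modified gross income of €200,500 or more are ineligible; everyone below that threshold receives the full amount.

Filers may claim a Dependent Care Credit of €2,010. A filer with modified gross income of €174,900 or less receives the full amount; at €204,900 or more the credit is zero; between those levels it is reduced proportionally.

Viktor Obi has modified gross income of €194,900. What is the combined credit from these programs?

Commuter Credit: 26% of the €100 excess over €194,800 is €26; credit = €325 − €26 = €299.
Solar Installation Rebate: €194,900 is below the €200,500 cutoff, so the full €7,125 applies.
Dependent Care Credit: €194,900 is €20,000 into a €30,000 phase-out range, leaving 10,000/30,000 of the credit: €2,010 × 10,000/30,000 = €670.
Total: €299 + €7,125 + €670 = €8,094.

€8,094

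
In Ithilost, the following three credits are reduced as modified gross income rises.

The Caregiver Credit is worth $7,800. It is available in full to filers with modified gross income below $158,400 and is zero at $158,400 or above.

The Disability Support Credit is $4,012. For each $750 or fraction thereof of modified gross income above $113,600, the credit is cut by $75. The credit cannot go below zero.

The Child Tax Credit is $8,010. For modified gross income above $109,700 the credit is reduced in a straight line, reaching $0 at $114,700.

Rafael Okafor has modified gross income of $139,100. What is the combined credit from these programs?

Caregiver Credit: $139,100 is below the $158,400 cutoff, so the full $7,800 applies.
Disability Support Credit: income exceeds $113,600 by $25,500, which is 34 full-or-partial $750 increments; reduction = 34 × $75 = $2,550, leaving $1,462.
Child Tax Credit: $139,100 is at or above $114,700, so the credit is $0.
Total: $7,800 + $1,462 + $0 = $9,262.

$9,262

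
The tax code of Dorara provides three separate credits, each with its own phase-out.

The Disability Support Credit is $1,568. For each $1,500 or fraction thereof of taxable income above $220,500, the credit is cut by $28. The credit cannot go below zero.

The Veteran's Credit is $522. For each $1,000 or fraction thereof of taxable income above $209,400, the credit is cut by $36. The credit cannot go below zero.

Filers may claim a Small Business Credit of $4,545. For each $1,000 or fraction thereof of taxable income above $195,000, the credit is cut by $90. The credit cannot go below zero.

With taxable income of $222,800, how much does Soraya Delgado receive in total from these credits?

Disability Support Credit: income exceeds $220,500 by $2,300, which is 2 full-or-partial $1,500 increments; reduction = 2 × $28 = $56, leaving $1,512.
Veteran's Credit: income exceeds $209,400 by $13,400, which is 14 full-or-partial $1,000 increments; reduction = 14 × $36 = $504, leaving $18.
Small Business Credit: income exceeds $195,000 by $27,800, which is 28 full-or-partial $1,000 increments; reduction = 28 × $90 = $2,520, leaving $2,025.
Total: $1,512 + $18 + $2,025 = $3,555.

$3,555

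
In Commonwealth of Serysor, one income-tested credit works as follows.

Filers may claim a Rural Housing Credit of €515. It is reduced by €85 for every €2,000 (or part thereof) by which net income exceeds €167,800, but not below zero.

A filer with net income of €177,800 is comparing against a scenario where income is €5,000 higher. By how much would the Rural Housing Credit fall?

At €177,800 — income exceeds €167,800 by €10,000, which is 5 full-or-partial €2,000 increments; reduction = 5 × €85 = €425, leaving €90.
At €182,800 — income exceeds €167,800 by €15,000 → 8 increments × €85 = €680 ≥ base, so the credit is €0.
Lost: €90 − €0 = €90.

€90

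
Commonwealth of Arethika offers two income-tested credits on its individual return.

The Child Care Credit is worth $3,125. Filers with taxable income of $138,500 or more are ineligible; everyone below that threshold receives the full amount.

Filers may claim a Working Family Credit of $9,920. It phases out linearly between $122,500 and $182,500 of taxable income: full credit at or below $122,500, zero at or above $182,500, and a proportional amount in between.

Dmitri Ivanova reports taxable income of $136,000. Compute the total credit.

$10,813

Child Care Credit: $136,000 is below the $138,500 cutoff, so the full $3,125 applies.
Working Family Credit: $136,000 is $13,500 into a $60,000 phase-out range, leaving 46,500/60,000 of the credit: $9,920 × 46,500/60,000 = $7,688.
Total: $3,125 + $7,688 = $10,813.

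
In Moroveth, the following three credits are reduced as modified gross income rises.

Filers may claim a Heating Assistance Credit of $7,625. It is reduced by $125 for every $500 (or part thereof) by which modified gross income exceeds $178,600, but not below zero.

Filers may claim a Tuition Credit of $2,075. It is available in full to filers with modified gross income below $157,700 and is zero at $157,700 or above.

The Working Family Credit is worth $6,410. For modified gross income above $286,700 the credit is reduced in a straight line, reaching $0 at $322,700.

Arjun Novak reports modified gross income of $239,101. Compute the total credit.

Heating Assistance Credit: income exceeds $178,600 by $60,501 → 122 increments × $125 = $15,250 ≥ base, so the credit is $0.
Tuition Credit: $239,101 meets or exceeds the $157,700 cutoff, so the credit is $0.
Working Family Credit: $239,101 is at or below the $286,700 threshold, so the full $6,410 applies.
Total: $0 + $0 + $6,410 = $6,410.

$6,410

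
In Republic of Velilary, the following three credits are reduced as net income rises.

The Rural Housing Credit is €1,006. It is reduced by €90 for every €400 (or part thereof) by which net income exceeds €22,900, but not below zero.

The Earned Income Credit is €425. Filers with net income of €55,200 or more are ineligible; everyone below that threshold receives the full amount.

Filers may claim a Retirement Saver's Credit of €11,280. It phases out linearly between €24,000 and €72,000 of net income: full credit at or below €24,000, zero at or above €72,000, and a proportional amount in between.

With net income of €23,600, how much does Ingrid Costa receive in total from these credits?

€12,531

Rural Housing Credit: income exceeds €22,900 by €700, which is 2 full-or-partial €400 increments; reduction = 2 × €90 = €180, leaving €826.
Earned Income Credit: €23,600 is below the €55,200 cutoff, so the full €425 applies.
Retirement Saver's Credit: €23,600 is at or below the €24,000 threshold, so the full €11,280 applies.
Total: €826 + €425 + €11,280 = €12,531.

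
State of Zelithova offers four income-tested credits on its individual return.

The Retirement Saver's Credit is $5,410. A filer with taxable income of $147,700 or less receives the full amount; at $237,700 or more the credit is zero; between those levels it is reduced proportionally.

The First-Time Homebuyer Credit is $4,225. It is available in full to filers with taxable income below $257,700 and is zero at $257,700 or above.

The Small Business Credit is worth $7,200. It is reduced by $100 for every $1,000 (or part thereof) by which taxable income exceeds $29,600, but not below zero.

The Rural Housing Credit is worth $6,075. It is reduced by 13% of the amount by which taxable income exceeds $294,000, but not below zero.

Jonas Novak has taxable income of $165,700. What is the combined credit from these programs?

Retirement Saver's Credit: $165,700 is $18,000 into a $90,000 phase-out range, leaving 72,000/90,000 of the credit: $5,410 × 72,000/90,000 = $4,328.
First-Time Homebuyer Credit: $165,700 is below the $257,700 cutoff, so the full $4,225 applies.
Small Business Credit: income exceeds $29,600 by $136,100 → 137 increments × $100 = $13,700 ≥ base, so the credit is $0.
Rural Housing Credit: $165,700 is at or below the $294,000 threshold, so the full $6,075 applies.
Total: $4,328 + $4,225 + $0 + $6,075 = $14,628.

$14,628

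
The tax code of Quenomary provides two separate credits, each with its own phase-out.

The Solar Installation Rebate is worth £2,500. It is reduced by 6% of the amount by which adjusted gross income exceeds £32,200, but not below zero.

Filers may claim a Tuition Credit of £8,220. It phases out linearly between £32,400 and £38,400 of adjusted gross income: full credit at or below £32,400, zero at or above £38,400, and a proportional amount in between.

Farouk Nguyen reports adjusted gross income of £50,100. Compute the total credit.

£1,426

Solar Installation Rebate: 6% of the £17,900 excess over £32,200 is £1,074; credit = £2,500 − £1,074 = £1,426.
Tuition Credit: £50,100 is at or above £38,400, so the credit is £0.
Total: £1,426 + £0 = £1,426.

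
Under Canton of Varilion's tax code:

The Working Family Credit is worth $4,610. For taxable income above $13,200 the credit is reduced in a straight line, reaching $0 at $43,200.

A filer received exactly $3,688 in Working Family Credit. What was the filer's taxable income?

$3,688 is 3,688/4,610 of the full $4,610, so 922/4,610 of the $30,000 range has been used: income = $13,200 + $30,000 × 922/4,610 = $19,200.

$19,200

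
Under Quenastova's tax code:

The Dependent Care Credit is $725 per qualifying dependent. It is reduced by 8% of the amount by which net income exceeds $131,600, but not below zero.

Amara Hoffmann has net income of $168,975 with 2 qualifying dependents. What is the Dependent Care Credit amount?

Dependent Care Credit: base = 2 × $725 = $1,450. 8% of the $37,375 excess over $131,600 is $2,990 ≥ base, so the credit is $0.

$0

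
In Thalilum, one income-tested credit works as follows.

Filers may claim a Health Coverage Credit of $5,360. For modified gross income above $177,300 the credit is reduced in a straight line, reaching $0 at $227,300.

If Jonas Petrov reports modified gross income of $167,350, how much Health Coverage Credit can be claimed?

Health Coverage Credit: $167,350 is at or below the $177,300 threshold, so the full $5,360 applies.

$5,360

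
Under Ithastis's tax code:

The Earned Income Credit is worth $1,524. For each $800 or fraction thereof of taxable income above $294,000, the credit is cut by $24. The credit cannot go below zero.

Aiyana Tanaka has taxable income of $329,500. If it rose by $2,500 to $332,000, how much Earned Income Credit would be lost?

At $329,500 — income exceeds $294,000 by $35,500, which is 45 full-or-partial $800 increments; reduction = 45 × $24 = $1,080, leaving $444.
At $332,000 — income exceeds $294,000 by $38,000, which is 48 full-or-partial $800 increments; reduction = 48 × $24 = $1,152, leaving $372.
Lost: $444 − $372 = $72.

$72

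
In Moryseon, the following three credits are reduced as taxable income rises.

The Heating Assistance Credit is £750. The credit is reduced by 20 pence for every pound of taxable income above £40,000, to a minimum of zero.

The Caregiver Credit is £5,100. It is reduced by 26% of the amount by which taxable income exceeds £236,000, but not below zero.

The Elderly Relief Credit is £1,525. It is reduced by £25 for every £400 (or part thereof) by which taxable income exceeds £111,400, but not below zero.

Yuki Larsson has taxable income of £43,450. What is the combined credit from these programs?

£6,685

Heating Assistance Credit: 20% of the £3,450 excess over £40,000 is £690; credit = £750 − £690 = £60.
Caregiver Credit: £43,450 is at or below the £236,000 threshold, so the full £5,100 applies.
Elderly Relief Credit: £43,450 is at or below the £111,400 threshold, so the full £1,525 applies.
Total: £60 + £5,100 + £1,525 = £6,685.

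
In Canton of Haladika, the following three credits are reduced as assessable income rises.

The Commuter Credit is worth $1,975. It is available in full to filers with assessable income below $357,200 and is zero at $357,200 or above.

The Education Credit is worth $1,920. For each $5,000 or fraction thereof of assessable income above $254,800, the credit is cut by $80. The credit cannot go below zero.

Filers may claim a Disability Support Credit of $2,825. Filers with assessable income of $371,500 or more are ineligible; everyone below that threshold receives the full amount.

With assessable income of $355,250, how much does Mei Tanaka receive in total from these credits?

$5,040

Commuter Credit: $355,250 is below the $357,200 cutoff, so the full $1,975 applies.
Education Credit: income exceeds $254,800 by $100,450, which is 21 full-or-partial $5,000 increments; reduction = 21 × $80 = $1,680, leaving $240.
Disability Support Credit: $355,250 is below the $371,500 cutoff, so the full $2,825 applies.
Total: $1,975 + $240 + $2,825 = $5,040.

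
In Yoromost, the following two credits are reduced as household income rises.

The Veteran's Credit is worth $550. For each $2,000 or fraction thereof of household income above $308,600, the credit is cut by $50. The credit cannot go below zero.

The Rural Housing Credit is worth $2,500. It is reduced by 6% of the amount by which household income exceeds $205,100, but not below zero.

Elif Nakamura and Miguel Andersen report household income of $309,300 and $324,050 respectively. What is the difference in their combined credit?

$350

Elif ($309,300): Veteran's Credit: income exceeds $308,600 by $700, which is 1 full-or-partial $2,000 increment; reduction = 1 × $50 = $50, leaving $500. Rural Housing Credit: 6% of the $104,200 excess over $205,100 is $6,252 ≥ base, so the credit is $0. total $500 + $0 = $500
Miguel ($324,050): Veteran's Credit: income exceeds $308,600 by $15,450, which is 8 full-or-partial $2,000 increments; reduction = 8 × $50 = $400, leaving $150. Rural Housing Credit: 6% of the $118,950 excess over $205,100 is $7,137 ≥ base, so the credit is $0. total $150 + $0 = $150
Difference: |$500 − $150| = $350.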